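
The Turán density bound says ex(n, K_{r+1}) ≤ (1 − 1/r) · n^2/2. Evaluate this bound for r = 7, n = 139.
Turán density bound = (6/7) · 139^2/2 = 57963/7 ≈ 8280.4286

Turán's theorem: ex(n, K_{r+1}) is achieved by the complete r-partite Turán graph T(n, r) with parts as balanced as possible, and is at most (1 − 1/r) · n^2/2. For r = 7, n = 139: the density bound is (6/7) · 19321/2 = 57963/7 ≈ 8280.4286. The integer-valued extremum is e(T(139, 7)) = 8280, which is strictly less than the density bound 57963/7 since 7 ∤ 139 (the parts of T(139, 7) cannot all be equal).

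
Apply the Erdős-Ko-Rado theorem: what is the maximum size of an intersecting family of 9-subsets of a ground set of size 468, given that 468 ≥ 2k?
max |F| = C(467, 8) = 52824443549550310

The Erdős-Ko-Rado theorem states: for n ≥ 2k, an intersecting family of k-subsets of an n-element set has size at most C(n − 1, k − 1), with equality for 'star' families {A ⊆ [n] : |A| = k, i ∈ A} (fix an element i). For n = 468, k = 9: C(467, 8) = 52824443549550310.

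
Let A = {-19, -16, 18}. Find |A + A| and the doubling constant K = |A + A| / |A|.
K = |A + A| / |A| = 6/3 = 2

Enumerate A + A = {a + b : a, b ∈ A}. With |A| = 3, there are |A|^2 = 9 ordered sum pairs; collecting distinct values, A + A = {-38, -35, -32, -1, 2, 36}, so |A + A| = 6. Thus K = 6/3 = 2. For comparison, the minimum possible |A + A| over all 3-element sets is 2·3 − 1 = 5 (so min K = 5/3), attained only by arithmetic progressions.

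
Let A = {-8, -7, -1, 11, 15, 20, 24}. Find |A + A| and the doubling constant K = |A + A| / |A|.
K = |A + A| / |A| = 27/7

Enumerate A + A = {a + b : a, b ∈ A}. With |A| = 7, there are |A|^2 = 49 ordered sum pairs; collecting distinct values, A + A = {-16, -15, -14, -9, -8, -2, 3, 4, 7, 8, 10, 12, 13, 14, 16, 17, 19, 22, 23, 26, 30, 31, 35, 39, 40, 44, 48}, so |A + A| = 27. Thus K = 27/7. For comparison, the minimum possible |A + A| over all 7-element sets is 2·7 − 1 = 13 (so min K = 13/7), attained only by arithmetic progressions.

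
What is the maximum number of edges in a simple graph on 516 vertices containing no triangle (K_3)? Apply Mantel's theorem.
ex(516, K_3) = ⌊516^2/4⌋ = 66564

Mantel (1907): a triangle-free graph on n vertices has at most ⌊n^2/4⌋ edges, with equality for the complete bipartite graph K_{⌊n/2⌋, ⌈n/2⌉}. For n = 516: ⌊516^2/4⌋ = ⌊266256/4⌋ = 66564. The extremal graph is K_{258, 258}, which has 258·258 = 66564 edges.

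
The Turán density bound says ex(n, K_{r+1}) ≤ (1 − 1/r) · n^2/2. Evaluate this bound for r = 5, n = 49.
Turán density bound = (4/5) · 49^2/2 = 4802/5 ≈ 960.4

Turán's theorem: ex(n, K_{r+1}) is achieved by the complete r-partite Turán graph T(n, r) with parts as balanced as possible, and is at most (1 − 1/r) · n^2/2. For r = 5, n = 49: the density bound is (4/5) · 2401/2 = 4802/5 ≈ 960.4. The integer-valued extremum is e(T(49, 5)) = 960, which is strictly less than the density bound 4802/5 since 5 ∤ 49 (the parts of T(49, 5) cannot all be equal).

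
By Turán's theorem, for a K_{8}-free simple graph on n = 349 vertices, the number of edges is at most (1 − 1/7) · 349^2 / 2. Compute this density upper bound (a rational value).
Turán density bound = (6/7) · 349^2/2 = 365403/7 ≈ 52200.4286

Turán's theorem: ex(n, K_{r+1}) is achieved by the complete r-partite Turán graph T(n, r) with parts as balanced as possible, and is at most (1 − 1/r) · n^2/2. For r = 7, n = 349: the density bound is (6/7) · 121801/2 = 365403/7 ≈ 52200.4286. The integer-valued extremum is e(T(349, 7)) = 52200, which is strictly less than the density bound 365403/7 since 7 ∤ 349 (the parts of T(349, 7) cannot all be equal).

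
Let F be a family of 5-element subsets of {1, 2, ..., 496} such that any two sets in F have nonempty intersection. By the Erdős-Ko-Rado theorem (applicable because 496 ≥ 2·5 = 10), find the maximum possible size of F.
max |F| = C(495, 4) = 2471342445

The Erdős-Ko-Rado theorem states: for n ≥ 2k, an intersecting family of k-subsets of an n-element set has size at most C(n − 1, k − 1), with equality for 'star' families {A ⊆ [n] : |A| = k, i ∈ A} (fix an element i). For n = 496, k = 5: C(495, 4) = 2471342445.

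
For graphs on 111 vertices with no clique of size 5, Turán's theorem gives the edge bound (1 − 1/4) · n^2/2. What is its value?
Turán density bound = (3/4) · 111^2/2 = 36963/8 ≈ 4620.375

Turán's theorem: ex(n, K_{r+1}) is achieved by the complete r-partite Turán graph T(n, r) with parts as balanced as possible, and is at most (1 − 1/r) · n^2/2. For r = 4, n = 111: the density bound is (3/4) · 12321/2 = 36963/8 ≈ 4620.375. The integer-valued extremum is e(T(111, 4)) = 4620, which is strictly less than the density bound 36963/8 since 4 ∤ 111 (the parts of T(111, 4) cannot all be equal).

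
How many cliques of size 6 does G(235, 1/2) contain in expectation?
E[# K_6] = C(235, 6) · (1/2)^C(6, 2) = 219348639510 / 2^15 = 109674319755/16384 ≈ 6693989.242859

For each 6-subset S of vertices (there are C(235, 6) = 219348639510 such S), let X_S = 1 if S induces a K_6 (all C(6, 2) = 15 edges present). Then P(X_S = 1) = (1/2)^15 = 1/32768. By linearity of expectation, E[# K_6] = C(235, 6) · (1/2)^15 = 219348639510 / 32768 = 109674319755/16384 ≈ 6693989.242859.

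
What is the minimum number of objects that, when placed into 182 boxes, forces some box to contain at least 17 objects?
n = (17 − 1)·182 + 1 = 2913

By the generalised pigeonhole principle, to guarantee some box contains ≥ r objects we need more than (r − 1) · k objects total. Threshold: n = (r − 1) · k + 1. With r = 17 and k = 182: n = 16 · 182 + 1 = 2912 + 1 = 2913. For n = 2912 = 16 · 182, we can put exactly 16 objects in every box, avoiding 17 in any single one — so 2913 is tight.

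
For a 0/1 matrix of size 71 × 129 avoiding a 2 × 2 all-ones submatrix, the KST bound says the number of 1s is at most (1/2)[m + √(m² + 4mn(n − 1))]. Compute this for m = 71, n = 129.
z(71, 129; 2, 2) ≤ (1/2)[71 + √(71² + 4·71·129·128)] = (1/2)[71 + √4694449] = 1118.8339

Kővári–Sós–Turán: let r_1, ..., r_71 be the row sums and z = Σ r_i the total number of 1s. Each pair of columns can share at most one row with both entries 1 (else a 2×2 all-ones block appears), so Σ_i C(r_i, 2) ≤ C(129, 2) = 8256. By convexity Σ_i C(r_i, 2) ≥ 71·C(z/71, 2) = z(z − 71)/(2·71), giving z² − 71z − 71·129·128 ≤ 0 and hence z ≤ (1/2)[71 + √(5041 + 4·1172352)] = (1/2)[71 + √4694449] ≈ (1/2)(71 + 2166.6677) = 1118.8339.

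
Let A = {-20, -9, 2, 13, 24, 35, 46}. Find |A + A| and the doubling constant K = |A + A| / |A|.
K = |A + A| / |A| = 13/7

Enumerate A + A = {a + b : a, b ∈ A}. With |A| = 7, there are |A|^2 = 49 ordered sum pairs; collecting distinct values, A + A = {-40, -29, -18, -7, 4, 15, 26, 37, 48, 59, 70, 81, 92}, so |A + A| = 13. Thus K = 13/7. Here |A + A| = 2|A| − 1 = 13, the minimum possible — so K = 13/7 is minimal, which holds iff A is an arithmetic progression.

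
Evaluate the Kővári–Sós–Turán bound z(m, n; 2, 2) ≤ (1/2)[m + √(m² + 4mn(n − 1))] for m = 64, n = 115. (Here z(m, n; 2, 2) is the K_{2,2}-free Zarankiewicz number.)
z(64, 115; 2, 2) ≤ (1/2)[64 + √(64² + 4·64·115·114)] = (1/2)[64 + √3360256] = 948.5501

Kővári–Sós–Turán: let r_1, ..., r_64 be the row sums and z = Σ r_i the total number of 1s. Each pair of columns can share at most one row with both entries 1 (else a 2×2 all-ones block appears), so Σ_i C(r_i, 2) ≤ C(115, 2) = 6555. By convexity Σ_i C(r_i, 2) ≥ 64·C(z/64, 2) = z(z − 64)/(2·64), giving z² − 64z − 64·115·114 ≤ 0 and hence z ≤ (1/2)[64 + √(4096 + 4·839040)] = (1/2)[64 + √3360256] ≈ (1/2)(64 + 1833.1001) = 948.5501.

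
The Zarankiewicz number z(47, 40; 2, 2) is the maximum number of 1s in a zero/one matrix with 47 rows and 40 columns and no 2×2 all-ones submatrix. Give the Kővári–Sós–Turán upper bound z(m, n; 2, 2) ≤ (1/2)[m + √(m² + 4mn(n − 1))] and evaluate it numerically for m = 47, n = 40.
z(47, 40; 2, 2) ≤ (1/2)[47 + √(47² + 4·47·40·39)] = (1/2)[47 + √295489] = 295.2945

Kővári–Sós–Turán: let r_1, ..., r_47 be the row sums and z = Σ r_i the total number of 1s. Each pair of columns can share at most one row with both entries 1 (else a 2×2 all-ones block appears), so Σ_i C(r_i, 2) ≤ C(40, 2) = 780. By convexity Σ_i C(r_i, 2) ≥ 47·C(z/47, 2) = z(z − 47)/(2·47), giving z² − 47z − 47·40·39 ≤ 0 and hence z ≤ (1/2)[47 + √(2209 + 4·73320)] = (1/2)[47 + √295489] ≈ (1/2)(47 + 543.589) = 295.2945.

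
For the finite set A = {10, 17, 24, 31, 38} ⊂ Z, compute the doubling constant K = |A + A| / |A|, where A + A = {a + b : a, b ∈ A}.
K = |A + A| / |A| = 9/5

Enumerate A + A = {a + b : a, b ∈ A}. With |A| = 5, there are |A|^2 = 25 ordered sum pairs; collecting distinct values, A + A = {20, 27, 34, 41, 48, 55, 62, 69, 76}, so |A + A| = 9. Thus K = 9/5. Here |A + A| = 2|A| − 1 = 9, the minimum possible — so K = 9/5 is minimal, which holds iff A is an arithmetic progression.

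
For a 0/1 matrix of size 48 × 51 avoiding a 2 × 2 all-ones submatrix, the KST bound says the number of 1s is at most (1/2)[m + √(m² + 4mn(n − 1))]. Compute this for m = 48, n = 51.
z(48, 51; 2, 2) ≤ (1/2)[48 + √(48² + 4·48·51·50)] = (1/2)[48 + √491904] = 374.6793

Kővári–Sós–Turán: let r_1, ..., r_48 be the row sums and z = Σ r_i the total number of 1s. Each pair of columns can share at most one row with both entries 1 (else a 2×2 all-ones block appears), so Σ_i C(r_i, 2) ≤ C(51, 2) = 1275. By convexity Σ_i C(r_i, 2) ≥ 48·C(z/48, 2) = z(z − 48)/(2·48), giving z² − 48z − 48·51·50 ≤ 0 and hence z ≤ (1/2)[48 + √(2304 + 4·122400)] = (1/2)[48 + √491904] ≈ (1/2)(48 + 701.3587) = 374.6793.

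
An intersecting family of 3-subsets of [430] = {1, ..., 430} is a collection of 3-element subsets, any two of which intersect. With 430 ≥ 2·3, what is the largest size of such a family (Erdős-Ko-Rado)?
max |F| = C(429, 2) = 91806

The Erdős-Ko-Rado theorem states: for n ≥ 2k, an intersecting family of k-subsets of an n-element set has size at most C(n − 1, k − 1), with equality for 'star' families {A ⊆ [n] : |A| = k, i ∈ A} (fix an element i). For n = 430, k = 3: C(429, 2) = 91806.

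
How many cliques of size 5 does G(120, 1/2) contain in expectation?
E[# K_5] = C(120, 5) · (1/2)^C(5, 2) = 190578024 / 2^10 = 23822253/128 = 186111.3515625

For each 5-subset S of vertices (there are C(120, 5) = 190578024 such S), let X_S = 1 if S induces a K_5 (all C(5, 2) = 10 edges present). Then P(X_S = 1) = (1/2)^10 = 1/1024. By linearity of expectation, E[# K_5] = C(120, 5) · (1/2)^10 = 190578024 / 1024 = 23822253/128 = 186111.3515625.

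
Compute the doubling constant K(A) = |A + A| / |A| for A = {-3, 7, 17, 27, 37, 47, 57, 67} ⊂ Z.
K = |A + A| / |A| = 15/8

Enumerate A + A = {a + b : a, b ∈ A}. With |A| = 8, there are |A|^2 = 64 ordered sum pairs; collecting distinct values, A + A = {-6, 4, 14, 24, 34, 44, 54, 64, 74, 84, 94, 104, 114, 124, 134}, so |A + A| = 15. Thus K = 15/8. Here |A + A| = 2|A| − 1 = 15, the minimum possible — so K = 15/8 is minimal, which holds iff A is an arithmetic progression.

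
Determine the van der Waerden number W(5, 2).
W(5, 2) = 5 + 1 = 6

A 2-term AP is any pair of integers, so a monochromatic 2-AP exists iff some colour is used at least twice. With 5 colours, the colouring i ↦ i on {1, ..., 5} uses each colour once, avoiding any monochromatic pair, so W(5, 2) > 5. For {1, ..., 6}, pigeonhole forces two integers of the same colour, which form a monochromatic 2-AP. Hence W(5, 2) = 6.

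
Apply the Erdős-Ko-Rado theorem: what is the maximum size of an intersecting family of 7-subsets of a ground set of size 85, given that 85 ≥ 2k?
max |F| = C(84, 6) = 406481544

Erdős-Ko-Rado (1961): when n ≥ 2k, max |F| = C(n−1, k−1). The bound is attained by the star {A : i ∈ A} for any fixed i ∈ [n]. Here C(85−1, 7−1) = C(84, 6) = 406481544.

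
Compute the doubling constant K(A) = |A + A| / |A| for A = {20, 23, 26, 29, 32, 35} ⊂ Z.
K = |A + A| / |A| = 11/6

Enumerate A + A = {a + b : a, b ∈ A}. With |A| = 6, there are |A|^2 = 36 ordered sum pairs; collecting distinct values, A + A = {40, 43, 46, 49, 52, 55, 58, 61, 64, 67, 70}, so |A + A| = 11. Thus K = 11/6. Here |A + A| = 2|A| − 1 = 11, the minimum possible — so K = 11/6 is minimal, which holds iff A is an arithmetic progression.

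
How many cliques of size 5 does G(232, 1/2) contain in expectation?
E[# K_5] = C(232, 5) · (1/2)^C(5, 2) = 5363112216 / 2^10 = 670389027/128 = 5237414.2734375

For each 5-subset S of vertices (there are C(232, 5) = 5363112216 such S), let X_S = 1 if S induces a K_5 (all C(5, 2) = 10 edges present). Then P(X_S = 1) = (1/2)^10 = 1/1024. By linearity of expectation, E[# K_5] = C(232, 5) · (1/2)^10 = 5363112216 / 1024 = 670389027/128 = 5237414.2734375.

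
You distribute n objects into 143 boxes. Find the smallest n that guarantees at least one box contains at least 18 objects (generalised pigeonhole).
n = (18 − 1)·143 + 1 = 2432

By the generalised pigeonhole principle, to guarantee some box contains ≥ r objects we need more than (r − 1) · k objects total. Threshold: n = (r − 1) · k + 1. With r = 18 and k = 143: n = 17 · 143 + 1 = 2431 + 1 = 2432. For n = 2431 = 17 · 143, we can put exactly 17 objects in every box, avoiding 18 in any single one — so 2432 is tight.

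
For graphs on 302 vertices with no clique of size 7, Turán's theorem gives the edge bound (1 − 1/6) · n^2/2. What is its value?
Turán density bound = (5/6) · 302^2/2 = 114005/3 ≈ 38001.6667

Turán's theorem: ex(n, K_{r+1}) is achieved by the complete r-partite Turán graph T(n, r) with parts as balanced as possible, and is at most (1 − 1/r) · n^2/2. For r = 6, n = 302: the density bound is (5/6) · 91204/2 = 114005/3 ≈ 38001.6667. The integer-valued extremum is e(T(302, 6)) = 38001, which is strictly less than the density bound 114005/3 since 6 ∤ 302 (the parts of T(302, 6) cannot all be equal).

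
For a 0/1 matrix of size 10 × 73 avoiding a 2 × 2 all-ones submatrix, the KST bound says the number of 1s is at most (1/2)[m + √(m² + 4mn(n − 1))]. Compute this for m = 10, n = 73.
z(10, 73; 2, 2) ≤ (1/2)[10 + √(10² + 4·10·73·72)] = (1/2)[10 + √210340] = 234.3142

Kővári–Sós–Turán: let r_1, ..., r_10 be the row sums and z = Σ r_i the total number of 1s. Each pair of columns can share at most one row with both entries 1 (else a 2×2 all-ones block appears), so Σ_i C(r_i, 2) ≤ C(73, 2) = 2628. By convexity Σ_i C(r_i, 2) ≥ 10·C(z/10, 2) = z(z − 10)/(2·10), giving z² − 10z − 10·73·72 ≤ 0 and hence z ≤ (1/2)[10 + √(100 + 4·52560)] = (1/2)[10 + √210340] ≈ (1/2)(10 + 458.6284) = 234.3142.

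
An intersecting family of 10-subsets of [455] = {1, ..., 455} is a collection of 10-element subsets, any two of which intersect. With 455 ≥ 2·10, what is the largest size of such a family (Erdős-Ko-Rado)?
max |F| = C(454, 9) = 2084900095843613840

Erdős-Ko-Rado (1961): when n ≥ 2k, max |F| = C(n−1, k−1). The bound is attained by the star {A : i ∈ A} for any fixed i ∈ [n]. Here C(455−1, 10−1) = C(454, 9) = 2084900095843613840.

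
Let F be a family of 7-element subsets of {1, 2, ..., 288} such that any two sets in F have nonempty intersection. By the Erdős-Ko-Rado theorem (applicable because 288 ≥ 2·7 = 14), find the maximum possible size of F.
max |F| = C(287, 6) = 736400674009

The Erdős-Ko-Rado theorem states: for n ≥ 2k, an intersecting family of k-subsets of an n-element set has size at most C(n − 1, k − 1), with equality for 'star' families {A ⊆ [n] : |A| = k, i ∈ A} (fix an element i). For n = 288, k = 7: C(287, 6) = 736400674009.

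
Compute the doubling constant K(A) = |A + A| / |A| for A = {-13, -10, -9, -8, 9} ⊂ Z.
K = |A + A| / |A| = 14/5

Enumerate A + A = {a + b : a, b ∈ A}. With |A| = 5, there are |A|^2 = 25 ordered sum pairs; collecting distinct values, A + A = {-26, -23, -22, -21, -20, -19, -18, -17, -16, -4, -1, 0, 1, 18}, so |A + A| = 14. Thus K = 14/5. For comparison, the minimum possible |A + A| over all 5-element sets is 2·5 − 1 = 9 (so min K = 9/5), attained only by arithmetic progressions.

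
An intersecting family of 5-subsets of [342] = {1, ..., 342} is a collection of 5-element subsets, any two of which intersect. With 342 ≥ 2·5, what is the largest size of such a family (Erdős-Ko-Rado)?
max |F| = C(341, 4) = 553526545

The Erdős-Ko-Rado theorem states: for n ≥ 2k, an intersecting family of k-subsets of an n-element set has size at most C(n − 1, k − 1), with equality for 'star' families {A ⊆ [n] : |A| = k, i ∈ A} (fix an element i). For n = 342, k = 5: C(341, 4) = 553526545.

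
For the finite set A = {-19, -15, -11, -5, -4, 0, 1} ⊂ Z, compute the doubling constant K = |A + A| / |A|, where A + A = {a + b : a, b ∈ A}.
K = |A + A| / |A| = 23/7

Enumerate A + A = {a + b : a, b ∈ A}. With |A| = 7, there are |A|^2 = 49 ordered sum pairs; collecting distinct values, A + A = {-38, -34, -30, -26, -24, -23, -22, -20, -19, -18, -16, -15, -14, -11, -10, -9, -8, -5, -4, -3, 0, 1, 2}, so |A + A| = 23. Thus K = 23/7. For comparison, the minimum possible |A + A| over all 7-element sets is 2·7 − 1 = 13 (so min K = 13/7), attained only by arithmetic progressions.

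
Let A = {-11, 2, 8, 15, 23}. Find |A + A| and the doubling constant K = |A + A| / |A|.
K = |A + A| / |A| = 14/5

Enumerate A + A = {a + b : a, b ∈ A}. With |A| = 5, there are |A|^2 = 25 ordered sum pairs; collecting distinct values, A + A = {-22, -9, -3, 4, 10, 12, 16, 17, 23, 25, 30, 31, 38, 46}, so |A + A| = 14. Thus K = 14/5. For comparison, the minimum possible |A + A| over all 5-element sets is 2·5 − 1 = 9 (so min K = 9/5), attained only by arithmetic progressions.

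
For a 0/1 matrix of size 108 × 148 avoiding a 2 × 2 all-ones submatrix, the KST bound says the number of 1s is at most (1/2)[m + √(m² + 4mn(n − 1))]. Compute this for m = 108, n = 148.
z(108, 148; 2, 2) ≤ (1/2)[108 + √(108² + 4·108·148·147)] = (1/2)[108 + √9410256] = 1587.807

Kővári–Sós–Turán: let r_1, ..., r_108 be the row sums and z = Σ r_i the total number of 1s. Each pair of columns can share at most one row with both entries 1 (else a 2×2 all-ones block appears), so Σ_i C(r_i, 2) ≤ C(148, 2) = 10878. By convexity Σ_i C(r_i, 2) ≥ 108·C(z/108, 2) = z(z − 108)/(2·108), giving z² − 108z − 108·148·147 ≤ 0 and hence z ≤ (1/2)[108 + √(11664 + 4·2349648)] = (1/2)[108 + √9410256] ≈ (1/2)(108 + 3067.6141) = 1587.807.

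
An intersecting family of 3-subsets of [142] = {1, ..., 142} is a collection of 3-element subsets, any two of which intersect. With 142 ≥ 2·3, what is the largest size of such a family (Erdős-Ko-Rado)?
max |F| = C(141, 2) = 9870

The Erdős-Ko-Rado theorem states: for n ≥ 2k, an intersecting family of k-subsets of an n-element set has size at most C(n − 1, k − 1), with equality for 'star' families {A ⊆ [n] : |A| = k, i ∈ A} (fix an element i). For n = 142, k = 3: C(141, 2) = 9870.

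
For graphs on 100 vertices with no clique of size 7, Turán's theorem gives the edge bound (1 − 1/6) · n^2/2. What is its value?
Turán density bound = (5/6) · 100^2/2 = 12500/3 ≈ 4166.6667

Turán's theorem: ex(n, K_{r+1}) is achieved by the complete r-partite Turán graph T(n, r) with parts as balanced as possible, and is at most (1 − 1/r) · n^2/2. For r = 6, n = 100: the density bound is (5/6) · 10000/2 = 12500/3 ≈ 4166.6667. The integer-valued extremum is e(T(100, 6)) = 4166, which is strictly less than the density bound 12500/3 since 6 ∤ 100 (the parts of T(100, 6) cannot all be equal).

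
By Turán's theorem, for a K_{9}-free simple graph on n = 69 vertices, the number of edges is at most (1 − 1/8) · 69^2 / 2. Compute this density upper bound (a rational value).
Turán density bound = (7/8) · 69^2/2 = 33327/16 ≈ 2082.9375

Turán's theorem: ex(n, K_{r+1}) is achieved by the complete r-partite Turán graph T(n, r) with parts as balanced as possible, and is at most (1 − 1/r) · n^2/2. For r = 8, n = 69: the density bound is (7/8) · 4761/2 = 33327/16 ≈ 2082.9375. The integer-valued extremum is e(T(69, 8)) = 2082, which is strictly less than the density bound 33327/16 since 8 ∤ 69 (the parts of T(69, 8) cannot all be equal).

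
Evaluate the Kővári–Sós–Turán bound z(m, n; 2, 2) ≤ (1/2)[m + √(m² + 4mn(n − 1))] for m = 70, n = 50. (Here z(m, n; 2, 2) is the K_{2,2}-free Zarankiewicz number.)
z(70, 50; 2, 2) ≤ (1/2)[70 + √(70² + 4·70·50·49)] = (1/2)[70 + √690900] = 450.602

Kővári–Sós–Turán: let r_1, ..., r_70 be the row sums and z = Σ r_i the total number of 1s. Each pair of columns can share at most one row with both entries 1 (else a 2×2 all-ones block appears), so Σ_i C(r_i, 2) ≤ C(50, 2) = 1225. By convexity Σ_i C(r_i, 2) ≥ 70·C(z/70, 2) = z(z − 70)/(2·70), giving z² − 70z − 70·50·49 ≤ 0 and hence z ≤ (1/2)[70 + √(4900 + 4·171500)] = (1/2)[70 + √690900] ≈ (1/2)(70 + 831.2039) = 450.602.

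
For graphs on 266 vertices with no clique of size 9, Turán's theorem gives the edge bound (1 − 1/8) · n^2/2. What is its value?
Turán density bound = (7/8) · 266^2/2 = 123823/4 ≈ 30955.75

Turán's theorem: ex(n, K_{r+1}) is achieved by the complete r-partite Turán graph T(n, r) with parts as balanced as possible, and is at most (1 − 1/r) · n^2/2. For r = 8, n = 266: the density bound is (7/8) · 70756/2 = 123823/4 ≈ 30955.75. The integer-valued extremum is e(T(266, 8)) = 30955, which is strictly less than the density bound 123823/4 since 8 ∤ 266 (the parts of T(266, 8) cannot all be equal).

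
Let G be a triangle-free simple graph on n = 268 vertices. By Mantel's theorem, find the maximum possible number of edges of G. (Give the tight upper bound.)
ex(268, K_3) = ⌊268^2/4⌋ = 17956

Mantel (1907): a triangle-free graph on n vertices has at most ⌊n^2/4⌋ edges, with equality for the complete bipartite graph K_{⌊n/2⌋, ⌈n/2⌉}. For n = 268: ⌊268^2/4⌋ = ⌊71824/4⌋ = 17956. The extremal graph is K_{134, 134}, which has 134·134 = 17956 edges.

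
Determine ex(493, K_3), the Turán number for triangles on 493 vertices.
ex(493, K_3) = ⌊493^2/4⌋ = 60762

Mantel (1907): a triangle-free graph on n vertices has at most ⌊n^2/4⌋ edges, with equality for the complete bipartite graph K_{⌊n/2⌋, ⌈n/2⌉}. For n = 493: ⌊493^2/4⌋ = ⌊243049/4⌋ = 60762. The extremal graph is K_{246, 247}, which has 246·247 = 60762 edges.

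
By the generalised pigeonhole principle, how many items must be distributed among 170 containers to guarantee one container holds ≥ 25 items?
n = (25 − 1)·170 + 1 = 4081

By the generalised pigeonhole principle, to guarantee some box contains ≥ r objects we need more than (r − 1) · k objects total. Threshold: n = (r − 1) · k + 1. With r = 25 and k = 170: n = 24 · 170 + 1 = 4080 + 1 = 4081. For n = 4080 = 24 · 170, we can put exactly 24 objects in every box, avoiding 25 in any single one — so 4081 is tight.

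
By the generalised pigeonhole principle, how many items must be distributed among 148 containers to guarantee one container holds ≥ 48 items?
n = (48 − 1)·148 + 1 = 6957

By the generalised pigeonhole principle, to guarantee some box contains ≥ r objects we need more than (r − 1) · k objects total. Threshold: n = (r − 1) · k + 1. With r = 48 and k = 148: n = 47 · 148 + 1 = 6956 + 1 = 6957. For n = 6956 = 47 · 148, we can put exactly 47 objects in every box, avoiding 48 in any single one — so 6957 is tight.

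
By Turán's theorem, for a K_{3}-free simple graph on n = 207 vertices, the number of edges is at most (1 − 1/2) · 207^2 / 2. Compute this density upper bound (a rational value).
Turán density bound = (1/2) · 207^2/2 = 42849/4 ≈ 10712.25

Turán's theorem: ex(n, K_{r+1}) is achieved by the complete r-partite Turán graph T(n, r) with parts as balanced as possible, and is at most (1 − 1/r) · n^2/2. For r = 2, n = 207: the density bound is (1/2) · 42849/2 = 42849/4 ≈ 10712.25. The integer-valued extremum is e(T(207, 2)) = 10712, which is strictly less than the density bound 42849/4 since 2 ∤ 207 (the parts of T(207, 2) cannot all be equal).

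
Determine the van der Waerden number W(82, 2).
W(82, 2) = 82 + 1 = 83

A 2-term AP is any pair of integers, so a monochromatic 2-AP exists iff some colour is used at least twice. With 82 colours, the colouring i ↦ i on {1, ..., 82} uses each colour once, avoiding any monochromatic pair, so W(82, 2) > 82. For {1, ..., 83}, pigeonhole forces two integers of the same colour, which form a monochromatic 2-AP. Hence W(82, 2) = 83.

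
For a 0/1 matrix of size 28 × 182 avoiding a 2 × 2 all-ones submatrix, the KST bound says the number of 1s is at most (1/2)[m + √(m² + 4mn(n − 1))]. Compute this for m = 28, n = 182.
z(28, 182; 2, 2) ≤ (1/2)[28 + √(28² + 4·28·182·181)] = (1/2)[28 + √3690288] = 974.5061

Kővári–Sós–Turán: let r_1, ..., r_28 be the row sums and z = Σ r_i the total number of 1s. Each pair of columns can share at most one row with both entries 1 (else a 2×2 all-ones block appears), so Σ_i C(r_i, 2) ≤ C(182, 2) = 16471. By convexity Σ_i C(r_i, 2) ≥ 28·C(z/28, 2) = z(z − 28)/(2·28), giving z² − 28z − 28·182·181 ≤ 0 and hence z ≤ (1/2)[28 + √(784 + 4·922376)] = (1/2)[28 + √3690288] ≈ (1/2)(28 + 1921.0122) = 974.5061.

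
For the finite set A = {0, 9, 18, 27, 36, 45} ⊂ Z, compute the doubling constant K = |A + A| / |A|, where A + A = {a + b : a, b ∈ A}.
K = |A + A| / |A| = 11/6

Enumerate A + A = {a + b : a, b ∈ A}. With |A| = 6, there are |A|^2 = 36 ordered sum pairs; collecting distinct values, A + A = {0, 9, 18, 27, 36, 45, 54, 63, 72, 81, 90}, so |A + A| = 11. Thus K = 11/6. Here |A + A| = 2|A| − 1 = 11, the minimum possible — so K = 11/6 is minimal, which holds iff A is an arithmetic progression.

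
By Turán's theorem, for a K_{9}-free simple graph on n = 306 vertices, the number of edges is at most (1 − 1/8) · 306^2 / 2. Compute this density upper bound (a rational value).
Turán density bound = (7/8) · 306^2/2 = 163863/4 ≈ 40965.75

Turán's theorem: ex(n, K_{r+1}) is achieved by the complete r-partite Turán graph T(n, r) with parts as balanced as possible, and is at most (1 − 1/r) · n^2/2. For r = 8, n = 306: the density bound is (7/8) · 93636/2 = 163863/4 ≈ 40965.75. The integer-valued extremum is e(T(306, 8)) = 40965, which is strictly less than the density bound 163863/4 since 8 ∤ 306 (the parts of T(306, 8) cannot all be equal).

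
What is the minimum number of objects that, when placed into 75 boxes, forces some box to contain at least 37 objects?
n = (37 − 1)·75 + 1 = 2701

By the generalised pigeonhole principle, to guarantee some box contains ≥ r objects we need more than (r − 1) · k objects total. Threshold: n = (r − 1) · k + 1. With r = 37 and k = 75: n = 36 · 75 + 1 = 2700 + 1 = 2701. For n = 2700 = 36 · 75, we can put exactly 36 objects in every box, avoiding 37 in any single one — so 2701 is tight.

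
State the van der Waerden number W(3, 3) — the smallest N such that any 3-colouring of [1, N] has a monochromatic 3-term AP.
W(3, 3) = 27

W(3, 3) = 27. The lower bound W(3, 3) > 26 comes from an explicit good 3-colouring of [1, 26]; the upper bound W(3, 3) ≤ 27 was verified by exhaustive search over 3-colourings of [1, 27].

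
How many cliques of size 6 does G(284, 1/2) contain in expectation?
E[# K_6] = C(284, 6) · (1/2)^C(6, 2) = 691018925604 / 2^15 = 172754731401/8192 ≈ 21088224.047974

For each 6-subset S of vertices (there are C(284, 6) = 691018925604 such S), let X_S = 1 if S induces a K_6 (all C(6, 2) = 15 edges present). Then P(X_S = 1) = (1/2)^15 = 1/32768. By linearity of expectation, E[# K_6] = C(284, 6) · (1/2)^15 = 691018925604 / 32768 = 172754731401/8192 ≈ 21088224.047974.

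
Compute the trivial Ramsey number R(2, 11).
R(2, 11) = 11

R(2, k) = k for all k ≥ 2: in a 2-colouring of K_k, either some edge is red (a red K_2) or all edges are blue (a blue K_k). And K_{10} coloured all-blue has no blue K_11, so R(2, 11) > 10. Hence R(2, 11) = 11.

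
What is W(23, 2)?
W(23, 2) = 23 + 1 = 24

A 2-term AP is any pair of integers, so a monochromatic 2-AP exists iff some colour is used at least twice. With 23 colours, the colouring i ↦ i on {1, ..., 23} uses each colour once, avoiding any monochromatic pair, so W(23, 2) > 23. For {1, ..., 24}, pigeonhole forces two integers of the same colour, which form a monochromatic 2-AP. Hence W(23, 2) = 24.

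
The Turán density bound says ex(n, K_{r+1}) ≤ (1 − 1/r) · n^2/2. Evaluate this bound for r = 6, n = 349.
Turán density bound = (5/6) · 349^2/2 = 609005/12 ≈ 50750.4167

Turán's theorem: ex(n, K_{r+1}) is achieved by the complete r-partite Turán graph T(n, r) with parts as balanced as possible, and is at most (1 − 1/r) · n^2/2. For r = 6, n = 349: the density bound is (5/6) · 121801/2 = 609005/12 ≈ 50750.4167. The integer-valued extremum is e(T(349, 6)) = 50750, which is strictly less than the density bound 609005/12 since 6 ∤ 349 (the parts of T(349, 6) cannot all be equal).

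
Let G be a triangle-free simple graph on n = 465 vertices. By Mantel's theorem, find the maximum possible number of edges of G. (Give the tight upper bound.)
ex(465, K_3) = ⌊465^2/4⌋ = 54056

Mantel (1907): a triangle-free graph on n vertices has at most ⌊n^2/4⌋ edges, with equality for the complete bipartite graph K_{⌊n/2⌋, ⌈n/2⌉}. For n = 465: ⌊465^2/4⌋ = ⌊216225/4⌋ = 54056. The extremal graph is K_{232, 233}, which has 232·233 = 54056 edges.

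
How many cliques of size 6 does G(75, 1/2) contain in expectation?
E[# K_6] = C(75, 6) · (1/2)^C(6, 2) = 201359550 / 2^15 = 100679775/16384 ≈ 6145.005798

For each 6-subset S of vertices (there are C(75, 6) = 201359550 such S), let X_S = 1 if S induces a K_6 (all C(6, 2) = 15 edges present). Then P(X_S = 1) = (1/2)^15 = 1/32768. By linearity of expectation, E[# K_6] = C(75, 6) · (1/2)^15 = 201359550 / 32768 = 100679775/16384 ≈ 6145.005798.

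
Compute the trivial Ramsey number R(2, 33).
R(2, 33) = 33

R(2, k) = k for all k ≥ 2: in a 2-colouring of K_k, either some edge is red (a red K_2) or all edges are blue (a blue K_k). And K_{32} coloured all-blue has no blue K_33, so R(2, 33) > 32. Hence R(2, 33) = 33.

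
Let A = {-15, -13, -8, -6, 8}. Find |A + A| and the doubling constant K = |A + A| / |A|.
K = |A + A| / |A| = 14/5

Enumerate A + A = {a + b : a, b ∈ A}. With |A| = 5, there are |A|^2 = 25 ordered sum pairs; collecting distinct values, A + A = {-30, -28, -26, -23, -21, -19, -16, -14, -12, -7, -5, 0, 2, 16}, so |A + A| = 14. Thus K = 14/5. For comparison, the minimum possible |A + A| over all 5-element sets is 2·5 − 1 = 9 (so min K = 9/5), attained only by arithmetic progressions.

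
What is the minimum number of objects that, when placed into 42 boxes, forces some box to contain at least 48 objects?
n = (48 − 1)·42 + 1 = 1975

By the generalised pigeonhole principle, to guarantee some box contains ≥ r objects we need more than (r − 1) · k objects total. Threshold: n = (r − 1) · k + 1. With r = 48 and k = 42: n = 47 · 42 + 1 = 1974 + 1 = 1975. For n = 1974 = 47 · 42, we can put exactly 47 objects in every box, avoiding 48 in any single one — so 1975 is tight.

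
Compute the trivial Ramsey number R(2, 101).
R(2, 101) = 101

R(2, k) = k for all k ≥ 2: in a 2-colouring of K_k, either some edge is red (a red K_2) or all edges are blue (a blue K_k). And K_{100} coloured all-blue has no blue K_101, so R(2, 101) > 100. Hence R(2, 101) = 101.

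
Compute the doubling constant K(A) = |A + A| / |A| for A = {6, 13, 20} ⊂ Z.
K = |A + A| / |A| = 5/3

Enumerate A + A = {a + b : a, b ∈ A}. With |A| = 3, there are |A|^2 = 9 ordered sum pairs; collecting distinct values, A + A = {12, 19, 26, 33, 40}, so |A + A| = 5. Thus K = 5/3. Here |A + A| = 2|A| − 1 = 5, the minimum possible — so K = 5/3 is minimal, which holds iff A is an arithmetic progression.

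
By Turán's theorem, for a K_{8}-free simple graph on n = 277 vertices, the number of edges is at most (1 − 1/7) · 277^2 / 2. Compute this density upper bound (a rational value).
Turán density bound = (6/7) · 277^2/2 = 230187/7 ≈ 32883.8571

Turán's theorem: ex(n, K_{r+1}) is achieved by the complete r-partite Turán graph T(n, r) with parts as balanced as possible, and is at most (1 − 1/r) · n^2/2. For r = 7, n = 277: the density bound is (6/7) · 76729/2 = 230187/7 ≈ 32883.8571. The integer-valued extremum is e(T(277, 7)) = 32883, which is strictly less than the density bound 230187/7 since 7 ∤ 277 (the parts of T(277, 7) cannot all be equal).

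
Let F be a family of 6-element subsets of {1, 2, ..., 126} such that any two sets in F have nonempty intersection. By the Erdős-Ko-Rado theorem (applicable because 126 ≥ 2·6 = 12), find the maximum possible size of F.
max |F| = C(125, 5) = 234531275

The Erdős-Ko-Rado theorem states: for n ≥ 2k, an intersecting family of k-subsets of an n-element set has size at most C(n − 1, k − 1), with equality for 'star' families {A ⊆ [n] : |A| = k, i ∈ A} (fix an element i). For n = 126, k = 6: C(125, 5) = 234531275.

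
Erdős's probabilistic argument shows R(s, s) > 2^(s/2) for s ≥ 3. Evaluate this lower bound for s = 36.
2^(36/2) = 262144; so R(36, 36) > 262144

Colour each edge of K_n uniformly at random with red/blue. The expected number of monochromatic K_36 is C(n, 36) · 2 · 2^(−C(36,2)). If C(n, 36) · 2^(1 − C(36,2)) < 1, then with positive probability no monochromatic K_36 exists, so R(36, 36) > n. The standard estimate C(n, 36) ≤ n^36/36! shows this inequality holds whenever n ≤ 2^(36/2) (since 36! · 2^(C(36,2) − 1) > 2^(36^2/2) ≥ n^36). Hence R(36, 36) > 2^(36/2) = 262144.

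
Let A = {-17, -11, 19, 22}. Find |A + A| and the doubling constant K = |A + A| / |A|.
K = |A + A| / |A| = 10/4 = 5/2

Enumerate A + A = {a + b : a, b ∈ A}. With |A| = 4, there are |A|^2 = 16 ordered sum pairs; collecting distinct values, A + A = {-34, -28, -22, 2, 5, 8, 11, 38, 41, 44}, so |A + A| = 10. Thus K = 10/4 = 5/2. For comparison, the minimum possible |A + A| over all 4-element sets is 2·4 − 1 = 7 (so min K = 7/4), attained only by arithmetic progressions.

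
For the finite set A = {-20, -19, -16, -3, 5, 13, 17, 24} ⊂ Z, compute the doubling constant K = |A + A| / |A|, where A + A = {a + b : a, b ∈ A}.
K = |A + A| / |A| = 33/8

Enumerate A + A = {a + b : a, b ∈ A}. With |A| = 8, there are |A|^2 = 64 ordered sum pairs; collecting distinct values, A + A = {-40, -39, -38, -36, -35, -32, -23, -22, -19, -15, -14, -11, -7, -6, -3, -2, 1, 2, 4, 5, 8, 10, 14, 18, 21, 22, 26, 29, 30, 34, 37, 41, 48}, so |A + A| = 33. Thus K = 33/8. For comparison, the minimum possible |A + A| over all 8-element sets is 2·8 − 1 = 15 (so min K = 15/8), attained only by arithmetic progressions.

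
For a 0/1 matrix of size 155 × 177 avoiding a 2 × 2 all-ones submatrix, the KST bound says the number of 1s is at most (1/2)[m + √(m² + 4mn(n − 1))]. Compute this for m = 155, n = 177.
z(155, 177; 2, 2) ≤ (1/2)[155 + √(155² + 4·155·177·176)] = (1/2)[155 + √19338265] = 2276.2647

Kővári–Sós–Turán: let r_1, ..., r_155 be the row sums and z = Σ r_i the total number of 1s. Each pair of columns can share at most one row with both entries 1 (else a 2×2 all-ones block appears), so Σ_i C(r_i, 2) ≤ C(177, 2) = 15576. By convexity Σ_i C(r_i, 2) ≥ 155·C(z/155, 2) = z(z − 155)/(2·155), giving z² − 155z − 155·177·176 ≤ 0 and hence z ≤ (1/2)[155 + √(24025 + 4·4828560)] = (1/2)[155 + √19338265] ≈ (1/2)(155 + 4397.5294) = 2276.2647.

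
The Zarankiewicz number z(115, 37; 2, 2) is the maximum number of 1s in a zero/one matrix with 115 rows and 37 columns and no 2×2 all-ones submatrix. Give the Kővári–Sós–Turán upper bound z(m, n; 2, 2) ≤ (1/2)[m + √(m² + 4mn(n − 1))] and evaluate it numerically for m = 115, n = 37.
z(115, 37; 2, 2) ≤ (1/2)[115 + √(115² + 4·115·37·36)] = (1/2)[115 + √625945] = 453.0834

Kővári–Sós–Turán: let r_1, ..., r_115 be the row sums and z = Σ r_i the total number of 1s. Each pair of columns can share at most one row with both entries 1 (else a 2×2 all-ones block appears), so Σ_i C(r_i, 2) ≤ C(37, 2) = 666. By convexity Σ_i C(r_i, 2) ≥ 115·C(z/115, 2) = z(z − 115)/(2·115), giving z² − 115z − 115·37·36 ≤ 0 and hence z ≤ (1/2)[115 + √(13225 + 4·153180)] = (1/2)[115 + √625945] ≈ (1/2)(115 + 791.1669) = 453.0834.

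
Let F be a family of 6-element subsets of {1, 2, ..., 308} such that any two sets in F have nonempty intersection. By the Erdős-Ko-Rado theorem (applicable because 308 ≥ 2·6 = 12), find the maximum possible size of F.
max |F| = C(307, 5) = 21993513156

The Erdős-Ko-Rado theorem states: for n ≥ 2k, an intersecting family of k-subsets of an n-element set has size at most C(n − 1, k − 1), with equality for 'star' families {A ⊆ [n] : |A| = k, i ∈ A} (fix an element i). For n = 308, k = 6: C(307, 5) = 21993513156.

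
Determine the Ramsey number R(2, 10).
R(2, 10) = 10

R(2, k) = k for all k ≥ 2: in a 2-colouring of K_k, either some edge is red (a red K_2) or all edges are blue (a blue K_k). And K_{9} coloured all-blue has no blue K_10, so R(2, 10) > 9. Hence R(2, 10) = 10.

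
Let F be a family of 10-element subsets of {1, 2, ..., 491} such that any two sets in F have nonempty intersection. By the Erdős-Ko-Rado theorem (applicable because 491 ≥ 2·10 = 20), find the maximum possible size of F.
max |F| = C(490, 9) = 4167813029162990130

Erdős-Ko-Rado (1961): when n ≥ 2k, max |F| = C(n−1, k−1). The bound is attained by the star {A : i ∈ A} for any fixed i ∈ [n]. Here C(491−1, 10−1) = C(490, 9) = 4167813029162990130.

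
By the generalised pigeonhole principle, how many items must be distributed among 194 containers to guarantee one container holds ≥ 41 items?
n = (41 − 1)·194 + 1 = 7761

By the generalised pigeonhole principle, to guarantee some box contains ≥ r objects we need more than (r − 1) · k objects total. Threshold: n = (r − 1) · k + 1. With r = 41 and k = 194: n = 40 · 194 + 1 = 7760 + 1 = 7761. For n = 7760 = 40 · 194, we can put exactly 40 objects in every box, avoiding 41 in any single one — so 7761 is tight.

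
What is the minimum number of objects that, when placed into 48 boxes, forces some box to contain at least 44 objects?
n = (44 − 1)·48 + 1 = 2065

By the generalised pigeonhole principle, to guarantee some box contains ≥ r objects we need more than (r − 1) · k objects total. Threshold: n = (r − 1) · k + 1. With r = 44 and k = 48: n = 43 · 48 + 1 = 2064 + 1 = 2065. For n = 2064 = 43 · 48, we can put exactly 43 objects in every box, avoiding 44 in any single one — so 2065 is tight.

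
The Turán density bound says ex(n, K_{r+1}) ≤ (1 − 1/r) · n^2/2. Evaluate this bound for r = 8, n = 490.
Turán density bound = (7/8) · 490^2/2 = 420175/4 ≈ 105043.75

Turán's theorem: ex(n, K_{r+1}) is achieved by the complete r-partite Turán graph T(n, r) with parts as balanced as possible, and is at most (1 − 1/r) · n^2/2. For r = 8, n = 490: the density bound is (7/8) · 240100/2 = 420175/4 ≈ 105043.75. The integer-valued extremum is e(T(490, 8)) = 105043, which is strictly less than the density bound 420175/4 since 8 ∤ 490 (the parts of T(490, 8) cannot all be equal).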